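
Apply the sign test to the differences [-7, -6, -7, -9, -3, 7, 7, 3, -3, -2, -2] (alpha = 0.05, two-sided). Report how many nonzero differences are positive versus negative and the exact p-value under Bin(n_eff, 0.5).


Step 1: Discard zero differences. Original n = 11; n_eff = number of nonzero differences = 11.
Nonzero differences (with sign): -7, -6, -7, -9, -3, +7, +7, +3, -3, -2, -2
Step 2: Count signs: positive = 3, negative = 8.
Step 3: Under H0: P(positive) = 0.5, so the number of positives S ~ Bin(11, 0.5).
Step 4: Two-sided exact p-value = sum of Bin(11,0.5) probabilities at or below the observed probability = 0.226562.
Step 5: alpha = 0.05. fail to reject H0.

n_eff = 11, pos = 3, neg = 8, p = 0.226562, fail to reject H0.


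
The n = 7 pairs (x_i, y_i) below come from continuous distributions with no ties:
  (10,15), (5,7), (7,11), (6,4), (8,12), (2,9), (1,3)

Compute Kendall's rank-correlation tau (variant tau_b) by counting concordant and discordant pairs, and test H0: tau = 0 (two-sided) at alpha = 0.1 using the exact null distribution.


Step 1: Enumerate the 21 unordered pairs (i,j) with i<j and classify each by sign(x_j-x_i) * sign(y_j-y_i).
  (1,2):dx=-5,dy=-8->C; (1,3):dx=-3,dy=-4->C; (1,4):dx=-4,dy=-11->C; (1,5):dx=-2,dy=-3->C
  (1,6):dx=-8,dy=-6->C; (1,7):dx=-9,dy=-12->C; (2,3):dx=+2,dy=+4->C; (2,4):dx=+1,dy=-3->D
  (2,5):dx=+3,dy=+5->C; (2,6):dx=-3,dy=+2->D; (2,7):dx=-4,dy=-4->C; (3,4):dx=-1,dy=-7->C
  (3,5):dx=+1,dy=+1->C; (3,6):dx=-5,dy=-2->C; (3,7):dx=-6,dy=-8->C; (4,5):dx=+2,dy=+8->C
  (4,6):dx=-4,dy=+5->D; (4,7):dx=-5,dy=-1->C; (5,6):dx=-6,dy=-3->C; (5,7):dx=-7,dy=-9->C
  (6,7):dx=-1,dy=-6->C
Step 2: C = 18, D = 3, total pairs = 21.
Step 3: tau = (C - D)/(n(n-1)/2) = (18 - 3)/21 = 0.714286.
Step 4: Exact two-sided p-value (enumerate n! = 5040 permutations of y under H0): p = 0.030159.
Step 5: alpha = 0.1. reject H0.

tau_b = 0.7143 (C=18, D=3), p = 0.030159, reject H0.


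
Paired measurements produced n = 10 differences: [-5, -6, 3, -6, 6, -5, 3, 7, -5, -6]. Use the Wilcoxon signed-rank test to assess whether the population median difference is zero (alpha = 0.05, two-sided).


Step 1: Drop any zero differences (none here) and take |d_i|.
|d| = [5, 6, 3, 6, 6, 5, 3, 7, 5, 6]
Step 2: Midrank |d_i| (ties get averaged ranks).
ranks: |5|->4, |6|->7.5, |3|->1.5, |6|->7.5, |6|->7.5, |5|->4, |3|->1.5, |7|->10, |5|->4, |6|->7.5
Step 3: Attach original signs; sum ranks with positive sign and with negative sign.
W+ = 1.5 + 7.5 + 1.5 + 10 = 20.5
W- = 4 + 7.5 + 7.5 + 4 + 4 + 7.5 = 34.5
(Check: W+ + W- = 55 should equal n(n+1)/2 = 55.)
Step 4: Test statistic W = min(W+, W-) = 20.5.
Step 5: Ties in |d|, so use the tie-corrected normal approximation.
        E[W] = n(n+1)/4 = 10*11/4 = 27.5.
        Tie groups: |d|=3 (t=2), |d|=5 (t=3), |d|=6 (t=4); sum(t^3 - t) = 90.
        Var[W] = n(n+1)(2n+1)/24 - sum(t^3-t)/48 = 2310/24 - 90/48 = 94.375.
        z = (W - E[W]) / sqrt(Var[W]) = (20.5 - 27.5) / 9.7147 = -0.7206.
        Two-sided p = 2*Phi(z) = 0.471181.
Step 6: alpha = 0.05. fail to reject H0.

W+ = 20.5, W- = 34.5, W = min = 20.5, p = 0.471181, fail to reject H0.


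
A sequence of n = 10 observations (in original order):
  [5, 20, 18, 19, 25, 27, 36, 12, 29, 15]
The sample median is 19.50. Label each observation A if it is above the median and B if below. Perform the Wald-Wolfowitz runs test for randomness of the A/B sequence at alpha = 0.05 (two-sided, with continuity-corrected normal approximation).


Step 1: Compute median = 19.50; label A = above, B = below.
Labels in order: BABBAAABAB  (n_A = 5, n_B = 5)
Step 2: Count runs R = 7.
Step 3: Under H0 (random ordering), E[R] = 2*n_A*n_B/(n_A+n_B) + 1 = 2*5*5/10 + 1 = 6.0000.
        Var[R] = 2*n_A*n_B*(2*n_A*n_B - n_A - n_B) / ((n_A+n_B)^2 * (n_A+n_B-1)) = 2000/900 = 2.2222.
        SD[R] = 1.4907.
Step 4: Continuity-corrected z = (R - 0.5 - E[R]) / SD[R] = (7 - 0.5 - 6.0000) / 1.4907 = 0.3354.
Step 5: Two-sided p-value via normal approximation = 2*(1 - Phi(|z|)) = 0.737316.
Step 6: alpha = 0.05. fail to reject H0.

R = 7, z = 0.3354, p = 0.737316, fail to reject H0.


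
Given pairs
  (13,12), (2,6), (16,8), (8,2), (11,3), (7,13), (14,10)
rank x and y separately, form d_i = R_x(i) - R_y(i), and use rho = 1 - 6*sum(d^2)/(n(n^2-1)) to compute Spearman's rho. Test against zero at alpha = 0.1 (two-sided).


Step 1: Rank x and y separately (midranks; no ties here).
rank(x): 13->5, 2->1, 16->7, 8->3, 11->4, 7->2, 14->6
rank(y): 12->6, 6->3, 8->4, 2->1, 3->2, 13->7, 10->5
Step 2: d_i = R_x(i) - R_y(i); compute d_i^2.
  (5-6)^2=1, (1-3)^2=4, (7-4)^2=9, (3-1)^2=4, (4-2)^2=4, (2-7)^2=25, (6-5)^2=1
sum(d^2) = 48.
Step 3: rho = 1 - 6*48 / (7*(7^2 - 1)) = 1 - 288/336 = 0.142857.
Step 4: Under H0, t = rho * sqrt((n-2)/(1-rho^2)) = 0.3227 ~ t(5).
Step 5: Two-sided p-value from the t-distribution with 5 df = 0.759945.
Step 6: alpha = 0.1. fail to reject H0.

rho = 0.1429, p = 0.759945, fail to reject H0 at alpha = 0.1.


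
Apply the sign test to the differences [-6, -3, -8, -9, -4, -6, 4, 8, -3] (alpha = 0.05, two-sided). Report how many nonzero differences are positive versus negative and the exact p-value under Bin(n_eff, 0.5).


Step 1: Discard zero differences. Original n = 9; n_eff = number of nonzero differences = 9.
Nonzero differences (with sign): -6, -3, -8, -9, -4, -6, +4, +8, -3
Step 2: Count signs: positive = 2, negative = 7.
Step 3: Under H0: P(positive) = 0.5, so the number of positives S ~ Bin(9, 0.5).
Step 4: Two-sided exact p-value = sum of Bin(9,0.5) probabilities at or below the observed probability = 0.179688.
Step 5: alpha = 0.05. fail to reject H0.

n_eff = 9, pos = 2, neg = 7, p = 0.179688, fail to reject H0.


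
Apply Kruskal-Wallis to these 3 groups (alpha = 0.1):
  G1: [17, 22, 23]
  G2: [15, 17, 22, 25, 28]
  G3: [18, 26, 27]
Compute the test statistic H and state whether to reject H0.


Step 1: Combine all N = 11 observations and assign midranks.
sorted (value, group, rank): (15,G2,1), (17,G1,2.5), (17,G2,2.5), (18,G3,4), (22,G1,5.5), (22,G2,5.5), (23,G1,7), (25,G2,8), (26,G3,9), (27,G3,10), (28,G2,11)
Step 2: Sum ranks within each group.
R_1 = 15 (n_1 = 3)
R_2 = 28 (n_2 = 5)
R_3 = 23 (n_3 = 3)
Step 3: H = 12/(N(N+1)) * sum(R_i^2/n_i) - 3(N+1)
     = 12/(11*12) * (15^2/3 + 28^2/5 + 23^2/3) - 3*12
     = 0.090909 * 408.133 - 36
     = 1.103030.
Step 4: Ties present; correction factor C = 1 - 12/(11^3 - 11) = 0.990909. Corrected H = 1.103030 / 0.990909 = 1.113150.
Step 5: Under H0, H ~ chi^2(2); p-value = 0.573169.
Step 6: alpha = 0.1. fail to reject H0.

H = 1.1131, df = 2, p = 0.573169, fail to reject H0.


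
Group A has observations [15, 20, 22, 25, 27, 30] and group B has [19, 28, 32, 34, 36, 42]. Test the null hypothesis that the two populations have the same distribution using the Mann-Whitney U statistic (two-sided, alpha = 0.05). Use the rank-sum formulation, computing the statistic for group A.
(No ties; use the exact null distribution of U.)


Step 1: Combine and sort all 12 observations; assign midranks.
sorted (value, group): (15,X), (19,Y), (20,X), (22,X), (25,X), (27,X), (28,Y), (30,X), (32,Y), (34,Y), (36,Y), (42,Y)
ranks: 15->1, 19->2, 20->3, 22->4, 25->5, 27->6, 28->7, 30->8, 32->9, 34->10, 36->11, 42->12
Step 2: Rank sum for X: R1 = 1 + 3 + 4 + 5 + 6 + 8 = 27.
Step 3: U_X = R1 - n1(n1+1)/2 = 27 - 6*7/2 = 27 - 21 = 6.
       U_Y = n1*n2 - U_X = 36 - 6 = 30.
Step 4: No ties, so the exact null distribution of U (based on enumerating the C(12,6) = 924 equally likely rank assignments) gives the two-sided p-value.
Step 5: p-value = 0.064935; compare to alpha = 0.05. fail to reject H0.

U_X = 6, p = 0.064935, fail to reject H0 at alpha = 0.05.


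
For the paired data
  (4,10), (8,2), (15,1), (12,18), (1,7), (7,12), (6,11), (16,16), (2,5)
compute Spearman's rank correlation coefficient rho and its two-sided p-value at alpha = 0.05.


Step 1: Rank x and y separately (midranks; no ties here).
rank(x): 4->3, 8->6, 15->8, 12->7, 1->1, 7->5, 6->4, 16->9, 2->2
rank(y): 10->5, 2->2, 1->1, 18->9, 7->4, 12->7, 11->6, 16->8, 5->3
Step 2: d_i = R_x(i) - R_y(i); compute d_i^2.
  (3-5)^2=4, (6-2)^2=16, (8-1)^2=49, (7-9)^2=4, (1-4)^2=9, (5-7)^2=4, (4-6)^2=4, (9-8)^2=1, (2-3)^2=1
sum(d^2) = 92.
Step 3: rho = 1 - 6*92 / (9*(9^2 - 1)) = 1 - 552/720 = 0.233333.
Step 4: Under H0, t = rho * sqrt((n-2)/(1-rho^2)) = 0.6349 ~ t(7).
Step 5: Two-sided p-value from the t-distribution with 7 df = 0.545699.
Step 6: alpha = 0.05. fail to reject H0.

rho = 0.2333, p = 0.545699, fail to reject H0 at alpha = 0.05.


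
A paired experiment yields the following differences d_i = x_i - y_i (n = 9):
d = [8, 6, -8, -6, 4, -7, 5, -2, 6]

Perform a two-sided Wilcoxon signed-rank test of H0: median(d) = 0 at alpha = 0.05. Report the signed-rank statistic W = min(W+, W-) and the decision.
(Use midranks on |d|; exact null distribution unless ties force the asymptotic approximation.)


Step 1: Drop any zero differences (none here) and take |d_i|.
|d| = [8, 6, 8, 6, 4, 7, 5, 2, 6]
Step 2: Midrank |d_i| (ties get averaged ranks).
ranks: |8|->8.5, |6|->5, |8|->8.5, |6|->5, |4|->2, |7|->7, |5|->3, |2|->1, |6|->5
Step 3: Attach original signs; sum ranks with positive sign and with negative sign.
W+ = 8.5 + 5 + 2 + 3 + 5 = 23.5
W- = 8.5 + 5 + 7 + 1 = 21.5
(Check: W+ + W- = 45 should equal n(n+1)/2 = 45.)
Step 4: Test statistic W = min(W+, W-) = 21.5.
Step 5: Ties in |d|, so use the tie-corrected normal approximation.
        E[W] = n(n+1)/4 = 9*10/4 = 22.5.
        Tie groups: |d|=6 (t=3), |d|=8 (t=2); sum(t^3 - t) = 30.
        Var[W] = n(n+1)(2n+1)/24 - sum(t^3-t)/48 = 1710/24 - 30/48 = 70.625.
        z = (W - E[W]) / sqrt(Var[W]) = (21.5 - 22.5) / 8.4039 = -0.1190.
        Two-sided p = 2*Phi(z) = 0.905281.
Step 6: alpha = 0.05. fail to reject H0.

W+ = 23.5, W- = 21.5, W = min = 21.5, p = 0.905281, fail to reject H0.


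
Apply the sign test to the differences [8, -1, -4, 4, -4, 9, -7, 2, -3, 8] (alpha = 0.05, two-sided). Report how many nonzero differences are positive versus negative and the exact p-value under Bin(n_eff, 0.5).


Step 1: Discard zero differences. Original n = 10; n_eff = number of nonzero differences = 10.
Nonzero differences (with sign): +8, -1, -4, +4, -4, +9, -7, +2, -3, +8
Step 2: Count signs: positive = 5, negative = 5.
Step 3: Under H0: P(positive) = 0.5, so the number of positives S ~ Bin(10, 0.5).
Step 4: Two-sided exact p-value = sum of Bin(10,0.5) probabilities at or below the observed probability = 1.000000.
Step 5: alpha = 0.05. fail to reject H0.

n_eff = 10, pos = 5, neg = 5, p = 1.000000, fail to reject H0.


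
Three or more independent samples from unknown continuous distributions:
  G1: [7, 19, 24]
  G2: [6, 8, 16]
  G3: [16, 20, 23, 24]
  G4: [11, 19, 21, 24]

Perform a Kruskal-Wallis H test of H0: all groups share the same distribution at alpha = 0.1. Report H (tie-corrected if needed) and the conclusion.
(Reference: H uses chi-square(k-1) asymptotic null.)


Step 1: Combine all N = 14 observations and assign midranks.
sorted (value, group, rank): (6,G2,1), (7,G1,2), (8,G2,3), (11,G4,4), (16,G2,5.5), (16,G3,5.5), (19,G1,7.5), (19,G4,7.5), (20,G3,9), (21,G4,10), (23,G3,11), (24,G1,13), (24,G3,13), (24,G4,13)
Step 2: Sum ranks within each group.
R_1 = 22.5 (n_1 = 3)
R_2 = 9.5 (n_2 = 3)
R_3 = 38.5 (n_3 = 4)
R_4 = 34.5 (n_4 = 4)
Step 3: H = 12/(N(N+1)) * sum(R_i^2/n_i) - 3(N+1)
     = 12/(14*15) * (22.5^2/3 + 9.5^2/3 + 38.5^2/4 + 34.5^2/4) - 3*15
     = 0.057143 * 866.958 - 45
     = 4.540476.
Step 4: Ties present; correction factor C = 1 - 36/(14^3 - 14) = 0.986813. Corrected H = 4.540476 / 0.986813 = 4.601151.
Step 5: Under H0, H ~ chi^2(3); p-value = 0.203443.
Step 6: alpha = 0.1. fail to reject H0.

H = 4.6012, df = 3, p = 0.203443, fail to reject H0.


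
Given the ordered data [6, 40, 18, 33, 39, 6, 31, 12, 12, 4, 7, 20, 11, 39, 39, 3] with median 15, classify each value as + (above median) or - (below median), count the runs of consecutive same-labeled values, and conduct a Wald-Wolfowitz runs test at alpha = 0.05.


Step 1: Compute median = 15; label A = above, B = below.
Labels in order: BAAAABABBBBABAAB  (n_A = 8, n_B = 8)
Step 2: Count runs R = 9.
Step 3: Under H0 (random ordering), E[R] = 2*n_A*n_B/(n_A+n_B) + 1 = 2*8*8/16 + 1 = 9.0000.
        Var[R] = 2*n_A*n_B*(2*n_A*n_B - n_A - n_B) / ((n_A+n_B)^2 * (n_A+n_B-1)) = 14336/3840 = 3.7333.
        SD[R] = 1.9322.
Step 4: R = E[R], so z = 0 with no continuity correction.
Step 5: Two-sided p-value via normal approximation = 2*(1 - Phi(|z|)) = 1.000000.
Step 6: alpha = 0.05. fail to reject H0.

R = 9, z = 0.0000, p = 1.000000, fail to reject H0.


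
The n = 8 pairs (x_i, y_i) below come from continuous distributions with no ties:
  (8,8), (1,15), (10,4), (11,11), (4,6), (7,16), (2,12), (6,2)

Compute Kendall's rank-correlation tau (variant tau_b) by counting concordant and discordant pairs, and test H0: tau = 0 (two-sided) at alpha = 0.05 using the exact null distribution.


Step 1: Enumerate the 28 unordered pairs (i,j) with i<j and classify each by sign(x_j-x_i) * sign(y_j-y_i).
  (1,2):dx=-7,dy=+7->D; (1,3):dx=+2,dy=-4->D; (1,4):dx=+3,dy=+3->C; (1,5):dx=-4,dy=-2->C
  (1,6):dx=-1,dy=+8->D; (1,7):dx=-6,dy=+4->D; (1,8):dx=-2,dy=-6->C; (2,3):dx=+9,dy=-11->D
  (2,4):dx=+10,dy=-4->D; (2,5):dx=+3,dy=-9->D; (2,6):dx=+6,dy=+1->C; (2,7):dx=+1,dy=-3->D
  (2,8):dx=+5,dy=-13->D; (3,4):dx=+1,dy=+7->C; (3,5):dx=-6,dy=+2->D; (3,6):dx=-3,dy=+12->D
  (3,7):dx=-8,dy=+8->D; (3,8):dx=-4,dy=-2->C; (4,5):dx=-7,dy=-5->C; (4,6):dx=-4,dy=+5->D
  (4,7):dx=-9,dy=+1->D; (4,8):dx=-5,dy=-9->C; (5,6):dx=+3,dy=+10->C; (5,7):dx=-2,dy=+6->D
  (5,8):dx=+2,dy=-4->D; (6,7):dx=-5,dy=-4->C; (6,8):dx=-1,dy=-14->C; (7,8):dx=+4,dy=-10->D
Step 2: C = 11, D = 17, total pairs = 28.
Step 3: tau = (C - D)/(n(n-1)/2) = (11 - 17)/28 = -0.214286.
Step 4: Exact two-sided p-value (enumerate n! = 40320 permutations of y under H0): p = 0.548413.
Step 5: alpha = 0.05. fail to reject H0.

tau_b = -0.2143 (C=11, D=17), p = 0.548413, fail to reject H0.


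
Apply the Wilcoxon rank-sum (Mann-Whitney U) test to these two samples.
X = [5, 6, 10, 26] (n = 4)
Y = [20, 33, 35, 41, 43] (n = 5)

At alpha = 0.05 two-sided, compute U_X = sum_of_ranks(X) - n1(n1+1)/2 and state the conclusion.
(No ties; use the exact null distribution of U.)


Step 1: Combine and sort all 9 observations; assign midranks.
sorted (value, group): (5,X), (6,X), (10,X), (20,Y), (26,X), (33,Y), (35,Y), (41,Y), (43,Y)
ranks: 5->1, 6->2, 10->3, 20->4, 26->5, 33->6, 35->7, 41->8, 43->9
Step 2: Rank sum for X: R1 = 1 + 2 + 3 + 5 = 11.
Step 3: U_X = R1 - n1(n1+1)/2 = 11 - 4*5/2 = 11 - 10 = 1.
       U_Y = n1*n2 - U_X = 20 - 1 = 19.
Step 4: No ties, so the exact null distribution of U (based on enumerating the C(9,4) = 126 equally likely rank assignments) gives the two-sided p-value.
Step 5: p-value = 0.031746; compare to alpha = 0.05. reject H0.

U_X = 1, p = 0.031746, reject H0 at alpha = 0.05.


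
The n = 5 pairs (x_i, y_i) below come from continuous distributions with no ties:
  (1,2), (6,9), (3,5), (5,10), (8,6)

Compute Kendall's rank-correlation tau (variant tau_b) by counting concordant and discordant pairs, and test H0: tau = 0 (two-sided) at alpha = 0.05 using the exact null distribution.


Step 1: Enumerate the 10 unordered pairs (i,j) with i<j and classify each by sign(x_j-x_i) * sign(y_j-y_i).
  (1,2):dx=+5,dy=+7->C; (1,3):dx=+2,dy=+3->C; (1,4):dx=+4,dy=+8->C; (1,5):dx=+7,dy=+4->C
  (2,3):dx=-3,dy=-4->C; (2,4):dx=-1,dy=+1->D; (2,5):dx=+2,dy=-3->D; (3,4):dx=+2,dy=+5->C
  (3,5):dx=+5,dy=+1->C; (4,5):dx=+3,dy=-4->D
Step 2: C = 7, D = 3, total pairs = 10.
Step 3: tau = (C - D)/(n(n-1)/2) = (7 - 3)/10 = 0.400000.
Step 4: Exact two-sided p-value (enumerate n! = 120 permutations of y under H0): p = 0.483333.
Step 5: alpha = 0.05. fail to reject H0.

tau_b = 0.4000 (C=7, D=3), p = 0.483333, fail to reject H0.


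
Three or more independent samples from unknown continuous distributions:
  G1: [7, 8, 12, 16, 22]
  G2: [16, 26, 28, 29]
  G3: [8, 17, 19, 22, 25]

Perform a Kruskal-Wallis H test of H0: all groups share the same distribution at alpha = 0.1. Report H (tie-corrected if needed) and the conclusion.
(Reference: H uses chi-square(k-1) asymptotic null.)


Step 1: Combine all N = 14 observations and assign midranks.
sorted (value, group, rank): (7,G1,1), (8,G1,2.5), (8,G3,2.5), (12,G1,4), (16,G1,5.5), (16,G2,5.5), (17,G3,7), (19,G3,8), (22,G1,9.5), (22,G3,9.5), (25,G3,11), (26,G2,12), (28,G2,13), (29,G2,14)
Step 2: Sum ranks within each group.
R_1 = 22.5 (n_1 = 5)
R_2 = 44.5 (n_2 = 4)
R_3 = 38 (n_3 = 5)
Step 3: H = 12/(N(N+1)) * sum(R_i^2/n_i) - 3(N+1)
     = 12/(14*15) * (22.5^2/5 + 44.5^2/4 + 38^2/5) - 3*15
     = 0.057143 * 885.112 - 45
     = 5.577857.
Step 4: Ties present; correction factor C = 1 - 18/(14^3 - 14) = 0.993407. Corrected H = 5.577857 / 0.993407 = 5.614878.
Step 5: Under H0, H ~ chi^2(2); p-value = 0.060359.
Step 6: alpha = 0.1. reject H0.

H = 5.6149, df = 2, p = 0.060359, reject H0.


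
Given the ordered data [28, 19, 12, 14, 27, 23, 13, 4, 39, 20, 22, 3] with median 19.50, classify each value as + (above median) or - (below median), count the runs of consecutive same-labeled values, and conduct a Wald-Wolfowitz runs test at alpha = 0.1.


Step 1: Compute median = 19.50; label A = above, B = below.
Labels in order: ABBBAABBAAAB  (n_A = 6, n_B = 6)
Step 2: Count runs R = 6.
Step 3: Under H0 (random ordering), E[R] = 2*n_A*n_B/(n_A+n_B) + 1 = 2*6*6/12 + 1 = 7.0000.
        Var[R] = 2*n_A*n_B*(2*n_A*n_B - n_A - n_B) / ((n_A+n_B)^2 * (n_A+n_B-1)) = 4320/1584 = 2.7273.
        SD[R] = 1.6514.
Step 4: Continuity-corrected z = (R + 0.5 - E[R]) / SD[R] = (6 + 0.5 - 7.0000) / 1.6514 = -0.3028.
Step 5: Two-sided p-value via normal approximation = 2*(1 - Phi(|z|)) = 0.762069.
Step 6: alpha = 0.1. fail to reject H0.

R = 6, z = -0.3028, p = 0.762069, fail to reject H0.


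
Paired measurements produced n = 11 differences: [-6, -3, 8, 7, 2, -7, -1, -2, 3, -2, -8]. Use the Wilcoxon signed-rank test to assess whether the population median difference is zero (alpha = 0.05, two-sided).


Step 1: Drop any zero differences (none here) and take |d_i|.
|d| = [6, 3, 8, 7, 2, 7, 1, 2, 3, 2, 8]
Step 2: Midrank |d_i| (ties get averaged ranks).
ranks: |6|->7, |3|->5.5, |8|->10.5, |7|->8.5, |2|->3, |7|->8.5, |1|->1, |2|->3, |3|->5.5, |2|->3, |8|->10.5
Step 3: Attach original signs; sum ranks with positive sign and with negative sign.
W+ = 10.5 + 8.5 + 3 + 5.5 = 27.5
W- = 7 + 5.5 + 8.5 + 1 + 3 + 3 + 10.5 = 38.5
(Check: W+ + W- = 66 should equal n(n+1)/2 = 66.)
Step 4: Test statistic W = min(W+, W-) = 27.5.
Step 5: Ties in |d|, so use the tie-corrected normal approximation.
        E[W] = n(n+1)/4 = 11*12/4 = 33.
        Tie groups: |d|=2 (t=3), |d|=3 (t=2), |d|=7 (t=2), |d|=8 (t=2); sum(t^3 - t) = 42.
        Var[W] = n(n+1)(2n+1)/24 - sum(t^3-t)/48 = 3036/24 - 42/48 = 125.625.
        z = (W - E[W]) / sqrt(Var[W]) = (27.5 - 33) / 11.2083 = -0.4907.
        Two-sided p = 2*Phi(z) = 0.623632.
Step 6: alpha = 0.05. fail to reject H0.

W+ = 27.5, W- = 38.5, W = min = 27.5, p = 0.623632, fail to reject H0.


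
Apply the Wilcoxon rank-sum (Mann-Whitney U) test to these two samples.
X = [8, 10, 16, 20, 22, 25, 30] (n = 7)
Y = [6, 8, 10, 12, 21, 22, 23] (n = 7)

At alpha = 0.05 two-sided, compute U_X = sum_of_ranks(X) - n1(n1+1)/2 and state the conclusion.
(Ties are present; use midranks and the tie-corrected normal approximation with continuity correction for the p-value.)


Step 1: Combine and sort all 14 observations; assign midranks.
sorted (value, group): (6,Y), (8,X), (8,Y), (10,X), (10,Y), (12,Y), (16,X), (20,X), (21,Y), (22,X), (22,Y), (23,Y), (25,X), (30,X)
ranks: 6->1, 8->2.5, 8->2.5, 10->4.5, 10->4.5, 12->6, 16->7, 20->8, 21->9, 22->10.5, 22->10.5, 23->12, 25->13, 30->14
Step 2: Rank sum for X: R1 = 2.5 + 4.5 + 7 + 8 + 10.5 + 13 + 14 = 59.5.
Step 3: U_X = R1 - n1(n1+1)/2 = 59.5 - 7*8/2 = 59.5 - 28 = 31.5.
       U_Y = n1*n2 - U_X = 49 - 31.5 = 17.5.
Step 4: Ties are present, so use the tie-corrected normal approximation (with continuity correction) for the p-value.
Step 5: p-value = 0.404681; compare to alpha = 0.05. fail to reject H0.

U_X = 31.5, p = 0.404681, fail to reject H0 at alpha = 0.05.


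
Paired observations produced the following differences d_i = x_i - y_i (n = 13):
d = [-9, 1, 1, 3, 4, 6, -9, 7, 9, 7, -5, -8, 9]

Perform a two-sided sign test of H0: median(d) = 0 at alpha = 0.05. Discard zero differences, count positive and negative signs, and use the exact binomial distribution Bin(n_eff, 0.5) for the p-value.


Step 1: Discard zero differences. Original n = 13; n_eff = number of nonzero differences = 13.
Nonzero differences (with sign): -9, +1, +1, +3, +4, +6, -9, +7, +9, +7, -5, -8, +9
Step 2: Count signs: positive = 9, negative = 4.
Step 3: Under H0: P(positive) = 0.5, so the number of positives S ~ Bin(13, 0.5).
Step 4: Two-sided exact p-value = sum of Bin(13,0.5) probabilities at or below the observed probability = 0.266846.
Step 5: alpha = 0.05. fail to reject H0.

n_eff = 13, pos = 9, neg = 4, p = 0.266846, fail to reject H0.


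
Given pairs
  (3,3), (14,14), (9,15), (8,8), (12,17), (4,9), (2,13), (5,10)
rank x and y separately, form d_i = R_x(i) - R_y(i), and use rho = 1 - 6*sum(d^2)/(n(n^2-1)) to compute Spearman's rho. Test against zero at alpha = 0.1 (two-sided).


Step 1: Rank x and y separately (midranks; no ties here).
rank(x): 3->2, 14->8, 9->6, 8->5, 12->7, 4->3, 2->1, 5->4
rank(y): 3->1, 14->6, 15->7, 8->2, 17->8, 9->3, 13->5, 10->4
Step 2: d_i = R_x(i) - R_y(i); compute d_i^2.
  (2-1)^2=1, (8-6)^2=4, (6-7)^2=1, (5-2)^2=9, (7-8)^2=1, (3-3)^2=0, (1-5)^2=16, (4-4)^2=0
sum(d^2) = 32.
Step 3: rho = 1 - 6*32 / (8*(8^2 - 1)) = 1 - 192/504 = 0.619048.
Step 4: Under H0, t = rho * sqrt((n-2)/(1-rho^2)) = 1.9308 ~ t(6).
Step 5: Two-sided p-value from the t-distribution with 6 df = 0.101733.
Step 6: alpha = 0.1. fail to reject H0.

rho = 0.6190, p = 0.101733, fail to reject H0 at alpha = 0.1.


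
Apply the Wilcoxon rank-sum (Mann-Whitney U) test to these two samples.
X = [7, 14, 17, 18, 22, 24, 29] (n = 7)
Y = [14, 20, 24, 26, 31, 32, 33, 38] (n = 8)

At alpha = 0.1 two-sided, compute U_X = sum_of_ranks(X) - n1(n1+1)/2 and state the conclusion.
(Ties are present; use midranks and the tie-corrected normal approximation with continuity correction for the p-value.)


Step 1: Combine and sort all 15 observations; assign midranks.
sorted (value, group): (7,X), (14,X), (14,Y), (17,X), (18,X), (20,Y), (22,X), (24,X), (24,Y), (26,Y), (29,X), (31,Y), (32,Y), (33,Y), (38,Y)
ranks: 7->1, 14->2.5, 14->2.5, 17->4, 18->5, 20->6, 22->7, 24->8.5, 24->8.5, 26->10, 29->11, 31->12, 32->13, 33->14, 38->15
Step 2: Rank sum for X: R1 = 1 + 2.5 + 4 + 5 + 7 + 8.5 + 11 = 39.
Step 3: U_X = R1 - n1(n1+1)/2 = 39 - 7*8/2 = 39 - 28 = 11.
       U_Y = n1*n2 - U_X = 56 - 11 = 45.
Step 4: Ties are present, so use the tie-corrected normal approximation (with continuity correction) for the p-value.
Step 5: p-value = 0.055758; compare to alpha = 0.1. reject H0.

U_X = 11, p = 0.055758, reject H0 at alpha = 0.1.


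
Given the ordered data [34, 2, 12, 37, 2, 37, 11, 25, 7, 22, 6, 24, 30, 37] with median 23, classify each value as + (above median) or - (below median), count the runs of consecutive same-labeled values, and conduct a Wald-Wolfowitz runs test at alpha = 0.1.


Step 1: Compute median = 23; label A = above, B = below.
Labels in order: ABBABABABBBAAA  (n_A = 7, n_B = 7)
Step 2: Count runs R = 9.
Step 3: Under H0 (random ordering), E[R] = 2*n_A*n_B/(n_A+n_B) + 1 = 2*7*7/14 + 1 = 8.0000.
        Var[R] = 2*n_A*n_B*(2*n_A*n_B - n_A - n_B) / ((n_A+n_B)^2 * (n_A+n_B-1)) = 8232/2548 = 3.2308.
        SD[R] = 1.7974.
Step 4: Continuity-corrected z = (R - 0.5 - E[R]) / SD[R] = (9 - 0.5 - 8.0000) / 1.7974 = 0.2782.
Step 5: Two-sided p-value via normal approximation = 2*(1 - Phi(|z|)) = 0.780879.
Step 6: alpha = 0.1. fail to reject H0.

R = 9, z = 0.2782, p = 0.780879, fail to reject H0.


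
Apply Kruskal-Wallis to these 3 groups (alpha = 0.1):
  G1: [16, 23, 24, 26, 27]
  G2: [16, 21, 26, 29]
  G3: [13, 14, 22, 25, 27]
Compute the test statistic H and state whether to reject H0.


Step 1: Combine all N = 14 observations and assign midranks.
sorted (value, group, rank): (13,G3,1), (14,G3,2), (16,G1,3.5), (16,G2,3.5), (21,G2,5), (22,G3,6), (23,G1,7), (24,G1,8), (25,G3,9), (26,G1,10.5), (26,G2,10.5), (27,G1,12.5), (27,G3,12.5), (29,G2,14)
Step 2: Sum ranks within each group.
R_1 = 41.5 (n_1 = 5)
R_2 = 33 (n_2 = 4)
R_3 = 30.5 (n_3 = 5)
Step 3: H = 12/(N(N+1)) * sum(R_i^2/n_i) - 3(N+1)
     = 12/(14*15) * (41.5^2/5 + 33^2/4 + 30.5^2/5) - 3*15
     = 0.057143 * 802.75 - 45
     = 0.871429.
Step 4: Ties present; correction factor C = 1 - 18/(14^3 - 14) = 0.993407. Corrected H = 0.871429 / 0.993407 = 0.877212.
Step 5: Under H0, H ~ chi^2(2); p-value = 0.644935.
Step 6: alpha = 0.1. fail to reject H0.

H = 0.8772, df = 2, p = 0.644935, fail to reject H0.


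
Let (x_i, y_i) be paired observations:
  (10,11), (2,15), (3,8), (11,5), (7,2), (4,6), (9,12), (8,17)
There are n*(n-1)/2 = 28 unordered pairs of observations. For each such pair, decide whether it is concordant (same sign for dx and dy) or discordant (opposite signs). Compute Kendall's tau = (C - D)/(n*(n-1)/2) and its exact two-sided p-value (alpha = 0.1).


Step 1: Enumerate the 28 unordered pairs (i,j) with i<j and classify each by sign(x_j-x_i) * sign(y_j-y_i).
  (1,2):dx=-8,dy=+4->D; (1,3):dx=-7,dy=-3->C; (1,4):dx=+1,dy=-6->D; (1,5):dx=-3,dy=-9->C
  (1,6):dx=-6,dy=-5->C; (1,7):dx=-1,dy=+1->D; (1,8):dx=-2,dy=+6->D; (2,3):dx=+1,dy=-7->D
  (2,4):dx=+9,dy=-10->D; (2,5):dx=+5,dy=-13->D; (2,6):dx=+2,dy=-9->D; (2,7):dx=+7,dy=-3->D
  (2,8):dx=+6,dy=+2->C; (3,4):dx=+8,dy=-3->D; (3,5):dx=+4,dy=-6->D; (3,6):dx=+1,dy=-2->D
  (3,7):dx=+6,dy=+4->C; (3,8):dx=+5,dy=+9->C; (4,5):dx=-4,dy=-3->C; (4,6):dx=-7,dy=+1->D
  (4,7):dx=-2,dy=+7->D; (4,8):dx=-3,dy=+12->D; (5,6):dx=-3,dy=+4->D; (5,7):dx=+2,dy=+10->C
  (5,8):dx=+1,dy=+15->C; (6,7):dx=+5,dy=+6->C; (6,8):dx=+4,dy=+11->C; (7,8):dx=-1,dy=+5->D
Step 2: C = 11, D = 17, total pairs = 28.
Step 3: tau = (C - D)/(n(n-1)/2) = (11 - 17)/28 = -0.214286.
Step 4: Exact two-sided p-value (enumerate n! = 40320 permutations of y under H0): p = 0.548413.
Step 5: alpha = 0.1. fail to reject H0.

tau_b = -0.2143 (C=11, D=17), p = 0.548413, fail to reject H0.


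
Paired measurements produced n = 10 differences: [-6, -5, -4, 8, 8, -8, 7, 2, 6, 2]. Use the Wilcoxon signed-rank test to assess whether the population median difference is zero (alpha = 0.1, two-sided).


Step 1: Drop any zero differences (none here) and take |d_i|.
|d| = [6, 5, 4, 8, 8, 8, 7, 2, 6, 2]
Step 2: Midrank |d_i| (ties get averaged ranks).
ranks: |6|->5.5, |5|->4, |4|->3, |8|->9, |8|->9, |8|->9, |7|->7, |2|->1.5, |6|->5.5, |2|->1.5
Step 3: Attach original signs; sum ranks with positive sign and with negative sign.
W+ = 9 + 9 + 7 + 1.5 + 5.5 + 1.5 = 33.5
W- = 5.5 + 4 + 3 + 9 = 21.5
(Check: W+ + W- = 55 should equal n(n+1)/2 = 55.)
Step 4: Test statistic W = min(W+, W-) = 21.5.
Step 5: Ties in |d|, so use the tie-corrected normal approximation.
        E[W] = n(n+1)/4 = 10*11/4 = 27.5.
        Tie groups: |d|=2 (t=2), |d|=6 (t=2), |d|=8 (t=3); sum(t^3 - t) = 36.
        Var[W] = n(n+1)(2n+1)/24 - sum(t^3-t)/48 = 2310/24 - 36/48 = 95.5.
        z = (W - E[W]) / sqrt(Var[W]) = (21.5 - 27.5) / 9.7724 = -0.6140.
        Two-sided p = 2*Phi(z) = 0.539233.
Step 6: alpha = 0.1. fail to reject H0.

W+ = 33.5, W- = 21.5, W = min = 21.5, p = 0.539233, fail to reject H0.


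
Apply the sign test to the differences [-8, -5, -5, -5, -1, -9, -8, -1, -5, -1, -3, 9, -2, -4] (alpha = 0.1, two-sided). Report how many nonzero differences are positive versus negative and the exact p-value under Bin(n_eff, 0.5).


Step 1: Discard zero differences. Original n = 14; n_eff = number of nonzero differences = 14.
Nonzero differences (with sign): -8, -5, -5, -5, -1, -9, -8, -1, -5, -1, -3, +9, -2, -4
Step 2: Count signs: positive = 1, negative = 13.
Step 3: Under H0: P(positive) = 0.5, so the number of positives S ~ Bin(14, 0.5).
Step 4: Two-sided exact p-value = sum of Bin(14,0.5) probabilities at or below the observed probability = 0.001831.
Step 5: alpha = 0.1. reject H0.

n_eff = 14, pos = 1, neg = 13, p = 0.001831, reject H0.


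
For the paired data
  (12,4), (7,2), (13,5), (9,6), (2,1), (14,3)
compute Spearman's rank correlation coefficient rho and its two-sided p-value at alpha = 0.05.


Step 1: Rank x and y separately (midranks; no ties here).
rank(x): 12->4, 7->2, 13->5, 9->3, 2->1, 14->6
rank(y): 4->4, 2->2, 5->5, 6->6, 1->1, 3->3
Step 2: d_i = R_x(i) - R_y(i); compute d_i^2.
  (4-4)^2=0, (2-2)^2=0, (5-5)^2=0, (3-6)^2=9, (1-1)^2=0, (6-3)^2=9
sum(d^2) = 18.
Step 3: rho = 1 - 6*18 / (6*(6^2 - 1)) = 1 - 108/210 = 0.485714.
Step 4: Under H0, t = rho * sqrt((n-2)/(1-rho^2)) = 1.1113 ~ t(4).
Step 5: Two-sided p-value from the t-distribution with 4 df = 0.328723.
Step 6: alpha = 0.05. fail to reject H0.

rho = 0.4857, p = 0.328723, fail to reject H0 at alpha = 0.05.


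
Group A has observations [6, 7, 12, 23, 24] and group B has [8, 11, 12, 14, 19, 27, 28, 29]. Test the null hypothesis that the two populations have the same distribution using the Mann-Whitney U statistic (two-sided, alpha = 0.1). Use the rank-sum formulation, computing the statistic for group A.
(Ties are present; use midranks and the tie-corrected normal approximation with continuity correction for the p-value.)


Step 1: Combine and sort all 13 observations; assign midranks.
sorted (value, group): (6,X), (7,X), (8,Y), (11,Y), (12,X), (12,Y), (14,Y), (19,Y), (23,X), (24,X), (27,Y), (28,Y), (29,Y)
ranks: 6->1, 7->2, 8->3, 11->4, 12->5.5, 12->5.5, 14->7, 19->8, 23->9, 24->10, 27->11, 28->12, 29->13
Step 2: Rank sum for X: R1 = 1 + 2 + 5.5 + 9 + 10 = 27.5.
Step 3: U_X = R1 - n1(n1+1)/2 = 27.5 - 5*6/2 = 27.5 - 15 = 12.5.
       U_Y = n1*n2 - U_X = 40 - 12.5 = 27.5.
Step 4: Ties are present, so use the tie-corrected normal approximation (with continuity correction) for the p-value.
Step 5: p-value = 0.304842; compare to alpha = 0.1. fail to reject H0.

U_X = 12.5, p = 0.304842, fail to reject H0 at alpha = 0.1.


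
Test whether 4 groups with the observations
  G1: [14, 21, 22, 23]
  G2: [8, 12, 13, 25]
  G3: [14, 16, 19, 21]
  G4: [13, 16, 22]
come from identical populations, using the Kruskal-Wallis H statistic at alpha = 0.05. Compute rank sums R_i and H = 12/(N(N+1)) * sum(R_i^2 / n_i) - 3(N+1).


Step 1: Combine all N = 15 observations and assign midranks.
sorted (value, group, rank): (8,G2,1), (12,G2,2), (13,G2,3.5), (13,G4,3.5), (14,G1,5.5), (14,G3,5.5), (16,G3,7.5), (16,G4,7.5), (19,G3,9), (21,G1,10.5), (21,G3,10.5), (22,G1,12.5), (22,G4,12.5), (23,G1,14), (25,G2,15)
Step 2: Sum ranks within each group.
R_1 = 42.5 (n_1 = 4)
R_2 = 21.5 (n_2 = 4)
R_3 = 32.5 (n_3 = 4)
R_4 = 23.5 (n_4 = 3)
Step 3: H = 12/(N(N+1)) * sum(R_i^2/n_i) - 3(N+1)
     = 12/(15*16) * (42.5^2/4 + 21.5^2/4 + 32.5^2/4 + 23.5^2/3) - 3*16
     = 0.050000 * 1015.27 - 48
     = 2.763542.
Step 4: Ties present; correction factor C = 1 - 30/(15^3 - 15) = 0.991071. Corrected H = 2.763542 / 0.991071 = 2.788438.
Step 5: Under H0, H ~ chi^2(3); p-value = 0.425407.
Step 6: alpha = 0.05. fail to reject H0.

H = 2.7884, df = 3, p = 0.425407, fail to reject H0.


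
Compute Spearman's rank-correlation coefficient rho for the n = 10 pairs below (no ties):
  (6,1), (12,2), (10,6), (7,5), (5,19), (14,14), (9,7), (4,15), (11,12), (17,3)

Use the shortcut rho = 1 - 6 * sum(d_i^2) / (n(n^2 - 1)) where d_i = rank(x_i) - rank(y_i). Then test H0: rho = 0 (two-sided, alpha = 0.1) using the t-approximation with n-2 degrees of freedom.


Step 1: Rank x and y separately (midranks; no ties here).
rank(x): 6->3, 12->8, 10->6, 7->4, 5->2, 14->9, 9->5, 4->1, 11->7, 17->10
rank(y): 1->1, 2->2, 6->5, 5->4, 19->10, 14->8, 7->6, 15->9, 12->7, 3->3
Step 2: d_i = R_x(i) - R_y(i); compute d_i^2.
  (3-1)^2=4, (8-2)^2=36, (6-5)^2=1, (4-4)^2=0, (2-10)^2=64, (9-8)^2=1, (5-6)^2=1, (1-9)^2=64, (7-7)^2=0, (10-3)^2=49
sum(d^2) = 220.
Step 3: rho = 1 - 6*220 / (10*(10^2 - 1)) = 1 - 1320/990 = -0.333333.
Step 4: Under H0, t = rho * sqrt((n-2)/(1-rho^2)) = -1.0000 ~ t(8).
Step 5: Two-sided p-value from the t-distribution with 8 df = 0.346594.
Step 6: alpha = 0.1. fail to reject H0.

rho = -0.3333, p = 0.346594, fail to reject H0 at alpha = 0.1.


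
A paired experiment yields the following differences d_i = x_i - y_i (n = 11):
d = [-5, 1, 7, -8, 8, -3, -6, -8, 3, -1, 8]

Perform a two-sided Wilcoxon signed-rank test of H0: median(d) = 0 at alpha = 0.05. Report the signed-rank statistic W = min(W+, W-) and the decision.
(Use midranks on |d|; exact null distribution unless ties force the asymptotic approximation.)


Step 1: Drop any zero differences (none here) and take |d_i|.
|d| = [5, 1, 7, 8, 8, 3, 6, 8, 3, 1, 8]
Step 2: Midrank |d_i| (ties get averaged ranks).
ranks: |5|->5, |1|->1.5, |7|->7, |8|->9.5, |8|->9.5, |3|->3.5, |6|->6, |8|->9.5, |3|->3.5, |1|->1.5, |8|->9.5
Step 3: Attach original signs; sum ranks with positive sign and with negative sign.
W+ = 1.5 + 7 + 9.5 + 3.5 + 9.5 = 31
W- = 5 + 9.5 + 3.5 + 6 + 9.5 + 1.5 = 35
(Check: W+ + W- = 66 should equal n(n+1)/2 = 66.)
Step 4: Test statistic W = min(W+, W-) = 31.
Step 5: Ties in |d|, so use the tie-corrected normal approximation.
        E[W] = n(n+1)/4 = 11*12/4 = 33.
        Tie groups: |d|=1 (t=2), |d|=3 (t=2), |d|=8 (t=4); sum(t^3 - t) = 72.
        Var[W] = n(n+1)(2n+1)/24 - sum(t^3-t)/48 = 3036/24 - 72/48 = 125.
        z = (W - E[W]) / sqrt(Var[W]) = (31 - 33) / 11.1803 = -0.1789.
        Two-sided p = 2*Phi(z) = 0.858028.
Step 6: alpha = 0.05. fail to reject H0.

W+ = 31, W- = 35, W = min = 31, p = 0.858028, fail to reject H0.


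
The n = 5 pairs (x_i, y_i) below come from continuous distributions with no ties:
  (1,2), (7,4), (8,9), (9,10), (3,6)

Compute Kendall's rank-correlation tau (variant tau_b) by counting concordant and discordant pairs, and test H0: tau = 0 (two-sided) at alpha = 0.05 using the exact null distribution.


Step 1: Enumerate the 10 unordered pairs (i,j) with i<j and classify each by sign(x_j-x_i) * sign(y_j-y_i).
  (1,2):dx=+6,dy=+2->C; (1,3):dx=+7,dy=+7->C; (1,4):dx=+8,dy=+8->C; (1,5):dx=+2,dy=+4->C
  (2,3):dx=+1,dy=+5->C; (2,4):dx=+2,dy=+6->C; (2,5):dx=-4,dy=+2->D; (3,4):dx=+1,dy=+1->C
  (3,5):dx=-5,dy=-3->C; (4,5):dx=-6,dy=-4->C
Step 2: C = 9, D = 1, total pairs = 10.
Step 3: tau = (C - D)/(n(n-1)/2) = (9 - 1)/10 = 0.800000.
Step 4: Exact two-sided p-value (enumerate n! = 120 permutations of y under H0): p = 0.083333.
Step 5: alpha = 0.05. fail to reject H0.

tau_b = 0.8000 (C=9, D=1), p = 0.083333, fail to reject H0.


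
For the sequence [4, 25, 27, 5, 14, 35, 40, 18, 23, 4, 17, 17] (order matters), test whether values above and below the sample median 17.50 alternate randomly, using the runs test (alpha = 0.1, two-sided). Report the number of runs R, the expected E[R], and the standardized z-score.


Step 1: Compute median = 17.50; label A = above, B = below.
Labels in order: BAABBAAAABBB  (n_A = 6, n_B = 6)
Step 2: Count runs R = 5.
Step 3: Under H0 (random ordering), E[R] = 2*n_A*n_B/(n_A+n_B) + 1 = 2*6*6/12 + 1 = 7.0000.
        Var[R] = 2*n_A*n_B*(2*n_A*n_B - n_A - n_B) / ((n_A+n_B)^2 * (n_A+n_B-1)) = 4320/1584 = 2.7273.
        SD[R] = 1.6514.
Step 4: Continuity-corrected z = (R + 0.5 - E[R]) / SD[R] = (5 + 0.5 - 7.0000) / 1.6514 = -0.9083.
Step 5: Two-sided p-value via normal approximation = 2*(1 - Phi(|z|)) = 0.363722.
Step 6: alpha = 0.1. fail to reject H0.

R = 5, z = -0.9083, p = 0.363722, fail to reject H0.


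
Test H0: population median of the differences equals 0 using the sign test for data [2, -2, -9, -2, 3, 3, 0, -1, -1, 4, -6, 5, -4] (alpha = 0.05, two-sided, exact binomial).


Step 1: Discard zero differences. Original n = 13; n_eff = number of nonzero differences = 12.
Nonzero differences (with sign): +2, -2, -9, -2, +3, +3, -1, -1, +4, -6, +5, -4
Step 2: Count signs: positive = 5, negative = 7.
Step 3: Under H0: P(positive) = 0.5, so the number of positives S ~ Bin(12, 0.5).
Step 4: Two-sided exact p-value = sum of Bin(12,0.5) probabilities at or below the observed probability = 0.774414.
Step 5: alpha = 0.05. fail to reject H0.

n_eff = 12, pos = 5, neg = 7, p = 0.774414, fail to reject H0.


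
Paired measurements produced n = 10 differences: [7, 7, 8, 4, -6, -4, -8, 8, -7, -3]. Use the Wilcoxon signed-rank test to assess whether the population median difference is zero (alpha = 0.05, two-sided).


Step 1: Drop any zero differences (none here) and take |d_i|.
|d| = [7, 7, 8, 4, 6, 4, 8, 8, 7, 3]
Step 2: Midrank |d_i| (ties get averaged ranks).
ranks: |7|->6, |7|->6, |8|->9, |4|->2.5, |6|->4, |4|->2.5, |8|->9, |8|->9, |7|->6, |3|->1
Step 3: Attach original signs; sum ranks with positive sign and with negative sign.
W+ = 6 + 6 + 9 + 2.5 + 9 = 32.5
W- = 4 + 2.5 + 9 + 6 + 1 = 22.5
(Check: W+ + W- = 55 should equal n(n+1)/2 = 55.)
Step 4: Test statistic W = min(W+, W-) = 22.5.
Step 5: Ties in |d|, so use the tie-corrected normal approximation.
        E[W] = n(n+1)/4 = 10*11/4 = 27.5.
        Tie groups: |d|=4 (t=2), |d|=7 (t=3), |d|=8 (t=3); sum(t^3 - t) = 54.
        Var[W] = n(n+1)(2n+1)/24 - sum(t^3-t)/48 = 2310/24 - 54/48 = 95.125.
        z = (W - E[W]) / sqrt(Var[W]) = (22.5 - 27.5) / 9.7532 = -0.5127.
        Two-sided p = 2*Phi(z) = 0.608195.
Step 6: alpha = 0.05. fail to reject H0.

W+ = 32.5, W- = 22.5, W = min = 22.5, p = 0.608195, fail to reject H0.


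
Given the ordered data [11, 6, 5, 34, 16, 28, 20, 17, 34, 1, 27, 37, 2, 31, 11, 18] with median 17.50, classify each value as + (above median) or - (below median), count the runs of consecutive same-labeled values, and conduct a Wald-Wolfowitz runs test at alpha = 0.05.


Step 1: Compute median = 17.50; label A = above, B = below.
Labels in order: BBBABAABABAABABA  (n_A = 8, n_B = 8)
Step 2: Count runs R = 12.
Step 3: Under H0 (random ordering), E[R] = 2*n_A*n_B/(n_A+n_B) + 1 = 2*8*8/16 + 1 = 9.0000.
        Var[R] = 2*n_A*n_B*(2*n_A*n_B - n_A - n_B) / ((n_A+n_B)^2 * (n_A+n_B-1)) = 14336/3840 = 3.7333.
        SD[R] = 1.9322.
Step 4: Continuity-corrected z = (R - 0.5 - E[R]) / SD[R] = (12 - 0.5 - 9.0000) / 1.9322 = 1.2939.
Step 5: Two-sided p-value via normal approximation = 2*(1 - Phi(|z|)) = 0.195709.
Step 6: alpha = 0.05. fail to reject H0.

R = 12, z = 1.2939, p = 0.195709, fail to reject H0.


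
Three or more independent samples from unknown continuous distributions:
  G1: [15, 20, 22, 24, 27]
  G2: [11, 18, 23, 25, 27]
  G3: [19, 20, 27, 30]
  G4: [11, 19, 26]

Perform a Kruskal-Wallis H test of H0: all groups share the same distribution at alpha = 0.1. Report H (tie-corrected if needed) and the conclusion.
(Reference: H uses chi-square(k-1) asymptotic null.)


Step 1: Combine all N = 17 observations and assign midranks.
sorted (value, group, rank): (11,G2,1.5), (11,G4,1.5), (15,G1,3), (18,G2,4), (19,G3,5.5), (19,G4,5.5), (20,G1,7.5), (20,G3,7.5), (22,G1,9), (23,G2,10), (24,G1,11), (25,G2,12), (26,G4,13), (27,G1,15), (27,G2,15), (27,G3,15), (30,G3,17)
Step 2: Sum ranks within each group.
R_1 = 45.5 (n_1 = 5)
R_2 = 42.5 (n_2 = 5)
R_3 = 45 (n_3 = 4)
R_4 = 20 (n_4 = 3)
Step 3: H = 12/(N(N+1)) * sum(R_i^2/n_i) - 3(N+1)
     = 12/(17*18) * (45.5^2/5 + 42.5^2/5 + 45^2/4 + 20^2/3) - 3*18
     = 0.039216 * 1414.88 - 54
     = 1.485621.
Step 4: Ties present; correction factor C = 1 - 42/(17^3 - 17) = 0.991422. Corrected H = 1.485621 / 0.991422 = 1.498475.
Step 5: Under H0, H ~ chi^2(3); p-value = 0.682622.
Step 6: alpha = 0.1. fail to reject H0.

H = 1.4985, df = 3, p = 0.682622, fail to reject H0.


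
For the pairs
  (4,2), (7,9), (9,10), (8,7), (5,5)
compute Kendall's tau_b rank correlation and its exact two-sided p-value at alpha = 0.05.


Step 1: Enumerate the 10 unordered pairs (i,j) with i<j and classify each by sign(x_j-x_i) * sign(y_j-y_i).
  (1,2):dx=+3,dy=+7->C; (1,3):dx=+5,dy=+8->C; (1,4):dx=+4,dy=+5->C; (1,5):dx=+1,dy=+3->C
  (2,3):dx=+2,dy=+1->C; (2,4):dx=+1,dy=-2->D; (2,5):dx=-2,dy=-4->C; (3,4):dx=-1,dy=-3->C
  (3,5):dx=-4,dy=-5->C; (4,5):dx=-3,dy=-2->C
Step 2: C = 9, D = 1, total pairs = 10.
Step 3: tau = (C - D)/(n(n-1)/2) = (9 - 1)/10 = 0.800000.
Step 4: Exact two-sided p-value (enumerate n! = 120 permutations of y under H0): p = 0.083333.
Step 5: alpha = 0.05. fail to reject H0.

tau_b = 0.8000 (C=9, D=1), p = 0.083333, fail to reject H0.
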